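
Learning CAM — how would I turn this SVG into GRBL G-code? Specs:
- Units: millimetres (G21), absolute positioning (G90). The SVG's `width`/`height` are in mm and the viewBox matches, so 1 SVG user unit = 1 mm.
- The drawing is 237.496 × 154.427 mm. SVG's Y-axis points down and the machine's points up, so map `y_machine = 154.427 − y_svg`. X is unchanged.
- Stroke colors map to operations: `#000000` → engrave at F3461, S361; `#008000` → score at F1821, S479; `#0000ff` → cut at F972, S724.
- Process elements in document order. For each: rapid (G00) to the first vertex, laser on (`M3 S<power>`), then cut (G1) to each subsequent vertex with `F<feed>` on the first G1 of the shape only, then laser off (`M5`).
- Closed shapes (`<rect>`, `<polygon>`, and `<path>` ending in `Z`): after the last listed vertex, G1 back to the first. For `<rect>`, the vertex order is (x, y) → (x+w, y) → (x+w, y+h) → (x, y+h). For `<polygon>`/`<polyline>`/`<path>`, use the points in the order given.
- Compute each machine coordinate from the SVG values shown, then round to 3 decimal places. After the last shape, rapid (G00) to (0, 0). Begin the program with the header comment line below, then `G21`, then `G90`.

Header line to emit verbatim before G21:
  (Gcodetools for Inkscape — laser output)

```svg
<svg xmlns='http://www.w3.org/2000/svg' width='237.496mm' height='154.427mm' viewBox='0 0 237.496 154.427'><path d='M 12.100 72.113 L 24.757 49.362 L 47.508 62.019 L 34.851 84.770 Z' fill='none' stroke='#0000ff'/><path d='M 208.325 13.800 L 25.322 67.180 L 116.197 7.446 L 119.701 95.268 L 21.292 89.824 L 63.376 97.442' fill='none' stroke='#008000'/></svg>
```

(Gcodetools for Inkscape — laser output)
G21
G90
G00 X12.100 Y82.314
M3 S724
G1 X24.757 Y105.065 F972
G1 X47.508 Y92.408
G1 X34.851 Y69.657
G1 X12.100 Y82.314
M5
G00 X208.325 Y140.627
M3 S479
G1 X25.322 Y87.247 F1821
G1 X116.197 Y146.981
G1 X119.701 Y59.159
G1 X21.292 Y64.603
G1 X63.376 Y56.985
M5
G00 X0.000 Y0.000

Since the viewBox matches the mm dimensions, user units are millimetres directly. The only transform is the Y-flip y_m = 154.427 − y_svg.

Shape 1 is a regular polygon drawn with `<path>`. Its stroke #0000ff means cut at S724, F972. After flipping Y the toolpath is (12.100,82.314) → (24.757,105.065) → (47.508,92.408) → (34.851,69.657) → (12.100,82.314), returning to the start.

Shape 2 is a open polyline drawn with `<path>`. Its stroke #008000 means score at S479, F1821. After flipping Y the toolpath is (208.325,140.627) → (25.322,87.247) → (116.197,146.981) → (119.701,59.159) → (21.292,64.603) → (63.376,56.985).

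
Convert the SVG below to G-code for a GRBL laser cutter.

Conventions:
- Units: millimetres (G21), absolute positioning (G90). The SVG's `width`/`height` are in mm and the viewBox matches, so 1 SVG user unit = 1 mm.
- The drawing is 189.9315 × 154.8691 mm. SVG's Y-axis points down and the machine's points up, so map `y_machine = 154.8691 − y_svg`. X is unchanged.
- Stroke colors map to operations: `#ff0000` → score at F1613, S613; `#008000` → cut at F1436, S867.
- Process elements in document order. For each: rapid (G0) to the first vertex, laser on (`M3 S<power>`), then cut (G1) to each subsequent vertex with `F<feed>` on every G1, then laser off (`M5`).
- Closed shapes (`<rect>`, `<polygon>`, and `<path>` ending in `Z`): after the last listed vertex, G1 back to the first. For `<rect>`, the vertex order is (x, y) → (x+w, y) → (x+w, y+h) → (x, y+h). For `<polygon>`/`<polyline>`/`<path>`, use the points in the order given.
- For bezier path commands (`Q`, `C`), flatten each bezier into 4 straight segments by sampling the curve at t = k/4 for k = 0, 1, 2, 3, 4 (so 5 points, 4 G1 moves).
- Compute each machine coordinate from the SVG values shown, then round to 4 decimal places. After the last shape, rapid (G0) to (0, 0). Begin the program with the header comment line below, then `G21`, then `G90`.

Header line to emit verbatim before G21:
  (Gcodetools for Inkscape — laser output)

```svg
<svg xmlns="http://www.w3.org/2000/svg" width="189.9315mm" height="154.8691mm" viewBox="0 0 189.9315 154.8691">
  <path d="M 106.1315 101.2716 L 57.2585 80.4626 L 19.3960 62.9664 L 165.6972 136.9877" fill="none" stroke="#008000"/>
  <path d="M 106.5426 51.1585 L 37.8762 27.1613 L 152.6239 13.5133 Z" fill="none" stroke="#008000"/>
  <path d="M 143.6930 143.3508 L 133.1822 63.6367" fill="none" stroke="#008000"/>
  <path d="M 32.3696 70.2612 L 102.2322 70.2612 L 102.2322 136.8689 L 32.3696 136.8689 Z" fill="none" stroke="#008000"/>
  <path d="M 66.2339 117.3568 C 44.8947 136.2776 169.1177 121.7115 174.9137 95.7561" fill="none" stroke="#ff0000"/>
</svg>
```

1 u = 1 mm; y_m = 154.8691 − y.

[1] `<path>` open polyline, #008000→cut S867 F1436: (106.1315,53.5975) → (57.2585,74.4065) → (19.3960,91.9027) → (165.6972,17.8814)

[2] `<path>` closed polygon, #008000→cut S867 F1436: (106.5426,103.7106) → (37.8762,127.7078) → (152.6239,141.3558) → (106.5426,103.7106) (closed)

[3] `<path>` line segment, #008000→cut S867 F1436: (143.6930,11.5183) → (133.1822,91.2324)

[4] `<path>` rectangle, #008000→cut S867 F1436: (32.3696,84.6079) → (102.2322,84.6079) → (102.2322,18.0002) → (32.3696,18.0002) → (32.3696,84.6079) (closed)

[5] `<path>` cubic bezier, #ff0000→score S613 F1613: (66.2339,37.5123) → (73.3976,29.2552) → (110.3981,31.4841) → (152.4865,42.1272) → (174.9137,59.1130)

(Gcodetools for Inkscape — laser output)
G21
G90
G0 X106.1315 Y53.5975
M3 S867
G1 X57.2585 Y74.4065 F1436
G1 X19.3960 Y91.9027 F1436
G1 X165.6972 Y17.8814 F1436
M5
G0 X106.5426 Y103.7106
M3 S867
G1 X37.8762 Y127.7078 F1436
G1 X152.6239 Y141.3558 F1436
G1 X106.5426 Y103.7106 F1436
M5
G0 X143.6930 Y11.5183
M3 S867
G1 X133.1822 Y91.2324 F1436
M5
G0 X32.3696 Y84.6079
M3 S867
G1 X102.2322 Y84.6079 F1436
G1 X102.2322 Y18.0002 F1436
G1 X32.3696 Y18.0002 F1436
G1 X32.3696 Y84.6079 F1436
M5
G0 X66.2339 Y37.5123
M3 S613
G1 X73.3976 Y29.2552 F1613
G1 X110.3981 Y31.4841 F1613
G1 X152.4865 Y42.1272 F1613
G1 X174.9137 Y59.1130 F1613
M5
G0 X0.0000 Y0.0000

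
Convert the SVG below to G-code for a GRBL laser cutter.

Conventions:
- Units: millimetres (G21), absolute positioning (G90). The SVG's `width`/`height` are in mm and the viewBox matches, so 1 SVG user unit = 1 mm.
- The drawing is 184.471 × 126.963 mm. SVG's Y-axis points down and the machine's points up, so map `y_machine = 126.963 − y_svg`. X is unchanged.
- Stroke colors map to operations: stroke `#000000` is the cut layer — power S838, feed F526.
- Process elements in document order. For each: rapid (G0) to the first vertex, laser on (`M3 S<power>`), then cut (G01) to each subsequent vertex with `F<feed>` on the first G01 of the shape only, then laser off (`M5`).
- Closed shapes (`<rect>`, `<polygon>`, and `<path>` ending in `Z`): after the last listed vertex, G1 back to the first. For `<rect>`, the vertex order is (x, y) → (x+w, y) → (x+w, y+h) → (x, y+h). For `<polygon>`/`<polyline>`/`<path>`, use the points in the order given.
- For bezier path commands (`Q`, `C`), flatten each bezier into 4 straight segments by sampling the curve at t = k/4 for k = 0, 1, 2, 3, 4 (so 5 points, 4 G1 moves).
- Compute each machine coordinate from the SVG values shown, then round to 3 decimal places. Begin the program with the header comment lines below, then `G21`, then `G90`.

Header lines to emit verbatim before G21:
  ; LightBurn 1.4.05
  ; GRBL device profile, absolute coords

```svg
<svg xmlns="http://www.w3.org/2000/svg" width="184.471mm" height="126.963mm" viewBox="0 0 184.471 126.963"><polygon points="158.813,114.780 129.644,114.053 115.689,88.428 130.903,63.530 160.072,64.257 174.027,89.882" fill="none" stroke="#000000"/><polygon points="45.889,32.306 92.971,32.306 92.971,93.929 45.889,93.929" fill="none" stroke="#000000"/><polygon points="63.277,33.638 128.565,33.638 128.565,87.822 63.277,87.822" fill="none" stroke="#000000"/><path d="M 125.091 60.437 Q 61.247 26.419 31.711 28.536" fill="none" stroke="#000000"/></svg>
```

1 u = 1 mm; y_m = 126.963 − y.

[1] `<polygon>` regular polygon, #000000→cut S838 F526: (158.813,12.183) → (129.644,12.910) → (115.689,38.535) → (130.903,63.433) → (160.072,62.706) → (174.027,37.081) → (158.813,12.183) (closed)

[2] `<polygon>` rectangle, #000000→cut S838 F526: (45.889,94.657) → (92.971,94.657) → (92.971,33.034) → (45.889,33.034) → (45.889,94.657) (closed)

[3] `<polygon>` rectangle, #000000→cut S838 F526: (63.277,93.325) → (128.565,93.325) → (128.565,39.141) → (63.277,39.141) → (63.277,93.325) (closed)

[4] `<path>` quadratic bezier, #000000→cut S838 F526: (125.091,66.526) → (95.313,81.277) → (69.824,91.510) → (48.623,97.227) → (31.711,98.427)

; LightBurn 1.4.05
; GRBL device profile, absolute coords
G21
G90
G0 X158.813 Y12.183
M3 S838
G01 X129.644 Y12.910 F526
G01 X115.689 Y38.535
G01 X130.903 Y63.433
G01 X160.072 Y62.706
G01 X174.027 Y37.081
G01 X158.813 Y12.183
M5
G0 X45.889 Y94.657
M3 S838
G01 X92.971 Y94.657 F526
G01 X92.971 Y33.034
G01 X45.889 Y33.034
G01 X45.889 Y94.657
M5
G0 X63.277 Y93.325
M3 S838
G01 X128.565 Y93.325 F526
G01 X128.565 Y39.141
G01 X63.277 Y39.141
G01 X63.277 Y93.325
M5
G0 X125.091 Y66.526
M3 S838
G01 X95.313 Y81.277 F526
G01 X69.824 Y91.510
G01 X48.623 Y97.227
G01 X31.711 Y98.427
M5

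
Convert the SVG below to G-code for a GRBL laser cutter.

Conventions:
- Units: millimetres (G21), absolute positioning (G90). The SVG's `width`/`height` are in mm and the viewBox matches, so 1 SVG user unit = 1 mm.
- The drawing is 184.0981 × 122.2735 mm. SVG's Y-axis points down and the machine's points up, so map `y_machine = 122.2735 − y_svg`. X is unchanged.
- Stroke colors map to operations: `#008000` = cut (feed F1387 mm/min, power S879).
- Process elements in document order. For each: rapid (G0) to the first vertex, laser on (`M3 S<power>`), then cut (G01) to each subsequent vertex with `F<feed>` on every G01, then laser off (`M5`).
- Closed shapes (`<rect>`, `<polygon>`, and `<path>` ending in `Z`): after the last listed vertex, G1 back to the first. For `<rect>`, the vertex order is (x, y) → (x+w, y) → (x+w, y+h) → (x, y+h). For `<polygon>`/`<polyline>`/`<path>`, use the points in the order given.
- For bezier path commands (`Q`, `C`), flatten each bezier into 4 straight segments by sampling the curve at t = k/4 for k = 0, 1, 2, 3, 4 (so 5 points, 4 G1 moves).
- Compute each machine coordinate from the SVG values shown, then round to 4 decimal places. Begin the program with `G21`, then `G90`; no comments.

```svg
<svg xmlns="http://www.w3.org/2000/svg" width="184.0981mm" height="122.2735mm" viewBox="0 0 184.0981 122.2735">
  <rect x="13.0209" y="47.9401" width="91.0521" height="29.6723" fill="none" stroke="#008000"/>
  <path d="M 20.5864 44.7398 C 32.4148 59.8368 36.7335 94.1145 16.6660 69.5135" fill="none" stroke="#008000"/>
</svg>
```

Since the viewBox matches the mm dimensions, user units are millimetres directly. The only transform is the Y-flip y_m = 122.2735 − y_svg.

Shape 1 is a rectangle drawn with `<rect>`. Its stroke #008000 means cut at S879, F1387. After flipping Y the toolpath is (13.0209,74.3334) → (104.0730,74.3334) → (104.0730,44.6611) → (13.0209,44.6611) → (13.0209,74.3334), returning to the start.

Shape 2 is a cubic bezier drawn with `<path>`. Its stroke #008000 means cut at S879, F1387. After flipping Y the toolpath is (20.5864,77.5337) → (27.7859,63.8342) → (30.5872,50.2601) → (27.4079,44.1293) → (16.6660,52.7600).

G21
G90
G0 X13.0209 Y74.3334
M3 S879
G01 X104.0730 Y74.3334 F1387
G01 X104.0730 Y44.6611 F1387
G01 X13.0209 Y44.6611 F1387
G01 X13.0209 Y74.3334 F1387
M5
G0 X20.5864 Y77.5337
M3 S879
G01 X27.7859 Y63.8342 F1387
G01 X30.5872 Y50.2601 F1387
G01 X27.4079 Y44.1293 F1387
G01 X16.6660 Y52.7600 F1387
M5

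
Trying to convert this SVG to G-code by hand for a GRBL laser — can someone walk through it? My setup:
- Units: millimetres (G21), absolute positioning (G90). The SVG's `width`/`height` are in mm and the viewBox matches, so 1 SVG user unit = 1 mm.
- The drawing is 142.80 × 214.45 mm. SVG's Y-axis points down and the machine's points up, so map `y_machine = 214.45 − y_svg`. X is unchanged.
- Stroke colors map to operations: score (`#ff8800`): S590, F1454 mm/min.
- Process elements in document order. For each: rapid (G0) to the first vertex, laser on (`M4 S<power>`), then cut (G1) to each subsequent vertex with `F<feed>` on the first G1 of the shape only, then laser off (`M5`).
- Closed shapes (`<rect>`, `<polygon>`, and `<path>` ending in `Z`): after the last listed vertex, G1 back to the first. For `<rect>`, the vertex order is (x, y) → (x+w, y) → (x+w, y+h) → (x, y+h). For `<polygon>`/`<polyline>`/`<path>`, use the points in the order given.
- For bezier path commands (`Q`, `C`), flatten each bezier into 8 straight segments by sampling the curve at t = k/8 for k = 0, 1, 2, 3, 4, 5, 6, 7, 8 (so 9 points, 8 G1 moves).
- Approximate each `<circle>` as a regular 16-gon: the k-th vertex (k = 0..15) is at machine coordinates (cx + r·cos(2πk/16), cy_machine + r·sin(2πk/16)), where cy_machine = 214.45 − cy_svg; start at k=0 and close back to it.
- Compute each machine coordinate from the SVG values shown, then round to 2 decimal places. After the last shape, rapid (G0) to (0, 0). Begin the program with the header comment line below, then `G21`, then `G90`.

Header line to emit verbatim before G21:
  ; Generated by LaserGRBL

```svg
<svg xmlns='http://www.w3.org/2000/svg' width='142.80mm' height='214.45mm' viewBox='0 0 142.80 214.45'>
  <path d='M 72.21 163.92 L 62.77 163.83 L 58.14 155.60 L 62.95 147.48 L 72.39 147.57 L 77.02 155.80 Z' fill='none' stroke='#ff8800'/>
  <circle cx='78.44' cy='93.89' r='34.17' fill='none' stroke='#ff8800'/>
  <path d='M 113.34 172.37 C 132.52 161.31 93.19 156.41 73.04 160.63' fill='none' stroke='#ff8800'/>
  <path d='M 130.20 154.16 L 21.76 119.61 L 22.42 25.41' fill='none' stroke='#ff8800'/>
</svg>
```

viewBox `0 0 142.80 214.45` with mm width/height → 1 unit = 1 mm. Flip: y_m = 214.45 − y_svg.

**Shape 1** — `<path>` regular polygon, stroke `#ff8800` → score (S590, F1454). Machine vertices: (72.21,50.53) → (62.77,50.62) → (58.14,58.85) → (62.95,66.97) → (72.39,66.88) → (77.02,58.65) → (72.21,50.53). Closed: final G1 returns to the first vertex.

**Shape 2** — `<circle>` circle, stroke `#ff8800` → score (S590, F1454). Machine vertices: (112.61,120.56) → (110.01,133.64) → (102.60,144.72) → (91.52,152.13) → (78.44,154.73) → (65.36,152.13) → (54.28,144.72) → (46.87,133.64) → (44.27,120.56) → (46.87,107.48) → (54.28,96.40) → (65.36,88.99) → (78.44,86.39) → (91.52,88.99) → (102.60,96.40) → (110.01,107.48) → (112.61,120.56). Closed: final G1 returns to the first vertex.

**Shape 3** — `<path>` cubic bezier, stroke `#ff8800` → score (S590, F1454). Control points (SVG): P0=(113.34,172.37), P1=(132.52,161.31), P2=(93.19,156.41), P3=(73.04,160.63); sampled at t=k/8. Machine vertices: (113.34,42.08) → (117.94,45.93) → (117.97,49.17) → (114.33,51.77) → (107.94,53.68) → (99.70,54.88) → (90.53,55.32) → (81.34,54.98) → (73.04,53.82). Open path.

**Shape 4** — `<path>` open polyline, stroke `#ff8800` → score (S590, F1454). Machine vertices: (130.20,60.29) → (21.76,94.84) → (22.42,189.04). Open path.

; Generated by LaserGRBL
G21
G90
G0 X72.21 Y50.53
M4 S590
G1 X62.77 Y50.62 F1454
G1 X58.14 Y58.85
G1 X62.95 Y66.97
G1 X72.39 Y66.88
G1 X77.02 Y58.65
G1 X72.21 Y50.53
M5
G0 X112.61 Y120.56
M4 S590
G1 X110.01 Y133.64 F1454
G1 X102.60 Y144.72
G1 X91.52 Y152.13
G1 X78.44 Y154.73
G1 X65.36 Y152.13
G1 X54.28 Y144.72
G1 X46.87 Y133.64
G1 X44.27 Y120.56
G1 X46.87 Y107.48
G1 X54.28 Y96.40
G1 X65.36 Y88.99
G1 X78.44 Y86.39
G1 X91.52 Y88.99
G1 X102.60 Y96.40
G1 X110.01 Y107.48
G1 X112.61 Y120.56
M5
G0 X113.34 Y42.08
M4 S590
G1 X117.94 Y45.93 F1454
G1 X117.97 Y49.17
G1 X114.33 Y51.77
G1 X107.94 Y53.68
G1 X99.70 Y54.88
G1 X90.53 Y55.32
G1 X81.34 Y54.98
G1 X73.04 Y53.82
M5
G0 X130.20 Y60.29
M4 S590
G1 X21.76 Y94.84 F1454
G1 X22.42 Y189.04
M5
G0 X0.00 Y0.00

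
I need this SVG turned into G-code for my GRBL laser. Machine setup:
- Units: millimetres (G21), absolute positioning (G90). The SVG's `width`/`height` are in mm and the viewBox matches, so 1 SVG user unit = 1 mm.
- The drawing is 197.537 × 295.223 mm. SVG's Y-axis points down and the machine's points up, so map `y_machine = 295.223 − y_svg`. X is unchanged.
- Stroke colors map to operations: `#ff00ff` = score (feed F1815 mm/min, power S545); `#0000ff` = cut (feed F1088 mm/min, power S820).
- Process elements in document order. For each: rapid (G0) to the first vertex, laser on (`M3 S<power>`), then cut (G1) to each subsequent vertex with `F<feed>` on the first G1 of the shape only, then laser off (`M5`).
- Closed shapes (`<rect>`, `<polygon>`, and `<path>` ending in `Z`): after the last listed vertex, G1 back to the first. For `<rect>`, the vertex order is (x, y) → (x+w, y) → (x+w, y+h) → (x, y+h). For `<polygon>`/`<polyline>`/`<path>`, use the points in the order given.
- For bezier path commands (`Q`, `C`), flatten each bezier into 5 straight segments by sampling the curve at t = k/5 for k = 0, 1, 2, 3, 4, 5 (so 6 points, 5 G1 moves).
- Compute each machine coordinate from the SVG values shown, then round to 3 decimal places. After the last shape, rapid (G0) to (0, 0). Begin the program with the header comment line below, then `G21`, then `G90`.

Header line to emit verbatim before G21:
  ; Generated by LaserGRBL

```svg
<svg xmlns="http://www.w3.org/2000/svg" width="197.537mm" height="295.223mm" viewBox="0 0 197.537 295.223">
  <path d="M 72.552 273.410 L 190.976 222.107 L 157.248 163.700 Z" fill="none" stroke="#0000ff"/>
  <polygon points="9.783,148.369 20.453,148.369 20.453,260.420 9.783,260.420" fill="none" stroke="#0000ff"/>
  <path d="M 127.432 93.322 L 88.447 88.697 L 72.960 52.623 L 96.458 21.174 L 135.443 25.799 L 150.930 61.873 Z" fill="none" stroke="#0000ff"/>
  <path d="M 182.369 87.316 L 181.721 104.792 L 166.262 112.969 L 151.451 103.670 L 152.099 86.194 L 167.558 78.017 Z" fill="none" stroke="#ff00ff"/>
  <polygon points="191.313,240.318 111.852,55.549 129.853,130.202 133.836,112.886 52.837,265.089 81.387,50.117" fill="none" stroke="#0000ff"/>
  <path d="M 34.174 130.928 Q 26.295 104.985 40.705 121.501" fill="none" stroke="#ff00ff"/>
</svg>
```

viewBox `0 0 197.537 295.223` with mm width/height → 1 unit = 1 mm. Flip: y_m = 295.223 − y_svg.

**Shape 1** — `<path>` closed polygon, stroke `#0000ff` → cut (S820, F1088). Machine vertices: (72.552,21.813) → (190.976,73.116) → (157.248,131.523) → (72.552,21.813). Closed: final G1 returns to the first vertex.

**Shape 2** — `<polygon>` rectangle, stroke `#0000ff` → cut (S820, F1088). Machine vertices: (9.783,146.854) → (20.453,146.854) → (20.453,34.803) → (9.783,34.803) → (9.783,146.854). Closed: final G1 returns to the first vertex.

**Shape 3** — `<path>` regular polygon, stroke `#0000ff` → cut (S820, F1088). Machine vertices: (127.432,201.901) → (88.447,206.526) → (72.960,242.600) → (96.458,274.049) → (135.443,269.424) → (150.930,233.350) → (127.432,201.901). Closed: final G1 returns to the first vertex.

**Shape 4** — `<path>` regular polygon, stroke `#ff00ff` → score (S545, F1815). Machine vertices: (182.369,207.907) → (181.721,190.431) → (166.262,182.254) → (151.451,191.553) → (152.099,209.029) → (167.558,217.206) → (182.369,207.907). Closed: final G1 returns to the first vertex.

**Shape 5** — `<polygon>` closed polygon, stroke `#0000ff` → cut (S820, F1088). Machine vertices: (191.313,54.905) → (111.852,239.674) → (129.853,165.021) → (133.836,182.337) → (52.837,30.134) → (81.387,245.106) → (191.313,54.905). Closed: final G1 returns to the first vertex.

**Shape 6** — `<path>` quadratic bezier, stroke `#ff00ff` → score (S545, F1815). Control points (SVG): P0=(34.174,130.928), P1=(26.295,104.985), P2=(40.705,121.501); sampled at t=k/5. Machine vertices: (34.174,164.295) → (31.914,172.974) → (31.437,178.256) → (32.743,180.141) → (35.833,178.630) → (40.705,173.722). Open path.

; Generated by LaserGRBL
G21
G90
G0 X72.552 Y21.813
M3 S820
G1 X190.976 Y73.116 F1088
G1 X157.248 Y131.523
G1 X72.552 Y21.813
M5
G0 X9.783 Y146.854
M3 S820
G1 X20.453 Y146.854 F1088
G1 X20.453 Y34.803
G1 X9.783 Y34.803
G1 X9.783 Y146.854
M5
G0 X127.432 Y201.901
M3 S820
G1 X88.447 Y206.526 F1088
G1 X72.960 Y242.600
G1 X96.458 Y274.049
G1 X135.443 Y269.424
G1 X150.930 Y233.350
G1 X127.432 Y201.901
M5
G0 X182.369 Y207.907
M3 S545
G1 X181.721 Y190.431 F1815
G1 X166.262 Y182.254
G1 X151.451 Y191.553
G1 X152.099 Y209.029
G1 X167.558 Y217.206
G1 X182.369 Y207.907
M5
G0 X191.313 Y54.905
M3 S820
G1 X111.852 Y239.674 F1088
G1 X129.853 Y165.021
G1 X133.836 Y182.337
G1 X52.837 Y30.134
G1 X81.387 Y245.106
G1 X191.313 Y54.905
M5
G0 X34.174 Y164.295
M3 S545
G1 X31.914 Y172.974 F1815
G1 X31.437 Y178.256
G1 X32.743 Y180.141
G1 X35.833 Y178.630
G1 X40.705 Y173.722
M5
G0 X0.000 Y0.000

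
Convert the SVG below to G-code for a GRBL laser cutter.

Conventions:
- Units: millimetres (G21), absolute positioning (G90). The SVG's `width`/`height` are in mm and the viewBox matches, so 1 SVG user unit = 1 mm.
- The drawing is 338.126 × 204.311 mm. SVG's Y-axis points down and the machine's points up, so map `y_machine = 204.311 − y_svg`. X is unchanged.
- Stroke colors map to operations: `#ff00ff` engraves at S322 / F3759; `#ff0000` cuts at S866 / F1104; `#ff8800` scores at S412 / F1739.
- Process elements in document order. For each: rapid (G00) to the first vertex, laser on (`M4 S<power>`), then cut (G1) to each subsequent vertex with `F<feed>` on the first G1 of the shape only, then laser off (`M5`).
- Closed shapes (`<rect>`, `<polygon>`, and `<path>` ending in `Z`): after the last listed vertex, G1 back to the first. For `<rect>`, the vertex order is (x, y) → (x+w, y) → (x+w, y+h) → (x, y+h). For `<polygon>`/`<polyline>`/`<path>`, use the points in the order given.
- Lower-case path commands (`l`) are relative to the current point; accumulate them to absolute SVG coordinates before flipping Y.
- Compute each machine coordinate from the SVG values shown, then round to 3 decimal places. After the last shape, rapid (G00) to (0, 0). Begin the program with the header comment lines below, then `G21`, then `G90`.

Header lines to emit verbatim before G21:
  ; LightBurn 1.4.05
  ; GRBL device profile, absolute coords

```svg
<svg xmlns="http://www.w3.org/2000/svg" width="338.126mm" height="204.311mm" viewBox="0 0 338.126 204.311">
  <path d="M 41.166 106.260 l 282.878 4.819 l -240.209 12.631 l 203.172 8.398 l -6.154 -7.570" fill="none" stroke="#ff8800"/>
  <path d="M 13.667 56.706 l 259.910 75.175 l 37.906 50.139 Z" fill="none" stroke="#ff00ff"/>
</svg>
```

; LightBurn 1.4.05
; GRBL device profile, absolute coords
G21
G90
G00 X41.166 Y98.051
M4 S412
G1 X324.044 Y93.232 F1739
G1 X83.835 Y80.601
G1 X287.007 Y72.203
G1 X280.853 Y79.773
M5
G00 X13.667 Y147.605
M4 S322
G1 X273.577 Y72.430 F3759
G1 X311.483 Y22.291
G1 X13.667 Y147.605
M5
G00 X0.000 Y0.000

viewBox `0 0 338.126 204.311` with mm width/height → 1 unit = 1 mm. Flip: y_m = 204.311 − y_svg.

**Shape 1** — `<path>` open polyline, stroke `#ff8800` → score (S412, F1739). Machine vertices: (41.166,98.051) → (324.044,93.232) → (83.835,80.601) → (287.007,72.203) → (280.853,79.773). Open path.

**Shape 2** — `<path>` closed polygon, stroke `#ff00ff` → engrave (S322, F3759). Machine vertices: (13.667,147.605) → (273.577,72.430) → (311.483,22.291) → (13.667,147.605). Closed: final G1 returns to the first vertex.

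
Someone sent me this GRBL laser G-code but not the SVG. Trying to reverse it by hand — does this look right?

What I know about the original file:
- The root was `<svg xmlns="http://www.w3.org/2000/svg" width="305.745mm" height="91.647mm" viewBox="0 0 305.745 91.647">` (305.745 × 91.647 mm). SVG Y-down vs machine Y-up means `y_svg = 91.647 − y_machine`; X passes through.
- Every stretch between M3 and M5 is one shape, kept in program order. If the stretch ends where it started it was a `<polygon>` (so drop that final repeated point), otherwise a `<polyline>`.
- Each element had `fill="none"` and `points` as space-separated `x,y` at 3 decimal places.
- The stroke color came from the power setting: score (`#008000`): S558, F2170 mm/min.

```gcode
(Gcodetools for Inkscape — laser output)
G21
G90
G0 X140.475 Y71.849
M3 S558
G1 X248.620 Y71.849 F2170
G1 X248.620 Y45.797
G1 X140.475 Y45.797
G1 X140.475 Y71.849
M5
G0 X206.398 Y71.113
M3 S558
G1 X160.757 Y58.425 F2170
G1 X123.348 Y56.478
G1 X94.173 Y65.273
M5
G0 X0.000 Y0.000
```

<svg xmlns="http://www.w3.org/2000/svg" width="305.745mm" height="91.647mm" viewBox="0 0 305.745 91.647">
  <polygon points="140.475,19.798 248.620,19.798 248.620,45.850 140.475,45.850" fill="none" stroke="#008000"/>
  <polyline points="206.398,20.534 160.757,33.222 123.348,35.169 94.173,26.374" fill="none" stroke="#008000"/>
</svg>

Each laser-on run becomes one SVG element. Flip Y back into SVG space with y_svg = 91.647 − y_machine. Every run uses S558, so all elements get stroke `#008000` (score).

Run 1: The run returns to its start, so emit a `<polygon>` with points (Y-flipped): 140.475,19.798 248.620,19.798 248.620,45.850 140.475,45.850.

Run 2: The run is open, so emit a `<polyline>` with points (Y-flipped): 206.398,20.534 160.757,33.222 123.348,35.169 94.173,26.374.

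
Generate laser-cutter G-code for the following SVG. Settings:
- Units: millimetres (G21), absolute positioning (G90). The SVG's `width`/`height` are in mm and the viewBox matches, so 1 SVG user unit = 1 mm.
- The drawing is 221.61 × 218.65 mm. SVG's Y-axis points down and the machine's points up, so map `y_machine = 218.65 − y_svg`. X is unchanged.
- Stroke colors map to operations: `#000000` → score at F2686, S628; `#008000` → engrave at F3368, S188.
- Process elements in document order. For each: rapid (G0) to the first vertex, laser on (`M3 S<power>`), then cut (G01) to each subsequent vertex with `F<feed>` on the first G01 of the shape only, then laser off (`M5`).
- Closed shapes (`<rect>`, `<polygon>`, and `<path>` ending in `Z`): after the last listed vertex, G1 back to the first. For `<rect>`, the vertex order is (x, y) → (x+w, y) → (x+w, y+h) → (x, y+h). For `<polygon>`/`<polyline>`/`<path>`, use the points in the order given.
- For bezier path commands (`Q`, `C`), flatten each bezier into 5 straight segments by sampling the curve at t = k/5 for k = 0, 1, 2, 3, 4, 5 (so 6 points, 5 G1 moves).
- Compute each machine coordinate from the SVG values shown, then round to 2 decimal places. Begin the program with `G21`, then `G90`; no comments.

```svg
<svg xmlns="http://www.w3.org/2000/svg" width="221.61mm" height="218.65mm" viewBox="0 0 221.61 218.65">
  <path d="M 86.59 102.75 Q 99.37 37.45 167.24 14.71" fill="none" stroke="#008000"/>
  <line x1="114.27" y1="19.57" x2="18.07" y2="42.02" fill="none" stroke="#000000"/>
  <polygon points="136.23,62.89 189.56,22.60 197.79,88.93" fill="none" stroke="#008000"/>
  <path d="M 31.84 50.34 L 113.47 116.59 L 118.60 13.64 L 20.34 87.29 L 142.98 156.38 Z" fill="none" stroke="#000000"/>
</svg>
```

Since the viewBox matches the mm dimensions, user units are millimetres directly. The only transform is the Y-flip y_m = 218.65 − y_svg.

Shape 1 is a quadratic bezier drawn with `<path>`. Its stroke #008000 means engrave at S188, F3368. After flipping Y the toolpath is (86.59,115.90) → (93.91,140.32) → (105.63,161.33) → (121.76,178.94) → (142.30,193.14) → (167.24,203.94).

Shape 2 is a line segment drawn with `<line>`. Its stroke #000000 means score at S628, F2686. After flipping Y the toolpath is (114.27,199.08) → (18.07,176.63).

Shape 3 is a regular polygon drawn with `<polygon>`. Its stroke #008000 means engrave at S188, F3368. After flipping Y the toolpath is (136.23,155.76) → (189.56,196.05) → (197.79,129.72) → (136.23,155.76), returning to the start.

Shape 4 is a closed polygon drawn with `<path>`. Its stroke #000000 means score at S628, F2686. After flipping Y the toolpath is (31.84,168.31) → (113.47,102.06) → (118.60,205.01) → (20.34,131.36) → (142.98,62.27) → (31.84,168.31), returning to the start.

G21
G90
G0 X86.59 Y115.90
M3 S188
G01 X93.91 Y140.32 F3368
G01 X105.63 Y161.33
G01 X121.76 Y178.94
G01 X142.30 Y193.14
G01 X167.24 Y203.94
M5
G0 X114.27 Y199.08
M3 S628
G01 X18.07 Y176.63 F2686
M5
G0 X136.23 Y155.76
M3 S188
G01 X189.56 Y196.05 F3368
G01 X197.79 Y129.72
G01 X136.23 Y155.76
M5
G0 X31.84 Y168.31
M3 S628
G01 X113.47 Y102.06 F2686
G01 X118.60 Y205.01
G01 X20.34 Y131.36
G01 X142.98 Y62.27
G01 X31.84 Y168.31
M5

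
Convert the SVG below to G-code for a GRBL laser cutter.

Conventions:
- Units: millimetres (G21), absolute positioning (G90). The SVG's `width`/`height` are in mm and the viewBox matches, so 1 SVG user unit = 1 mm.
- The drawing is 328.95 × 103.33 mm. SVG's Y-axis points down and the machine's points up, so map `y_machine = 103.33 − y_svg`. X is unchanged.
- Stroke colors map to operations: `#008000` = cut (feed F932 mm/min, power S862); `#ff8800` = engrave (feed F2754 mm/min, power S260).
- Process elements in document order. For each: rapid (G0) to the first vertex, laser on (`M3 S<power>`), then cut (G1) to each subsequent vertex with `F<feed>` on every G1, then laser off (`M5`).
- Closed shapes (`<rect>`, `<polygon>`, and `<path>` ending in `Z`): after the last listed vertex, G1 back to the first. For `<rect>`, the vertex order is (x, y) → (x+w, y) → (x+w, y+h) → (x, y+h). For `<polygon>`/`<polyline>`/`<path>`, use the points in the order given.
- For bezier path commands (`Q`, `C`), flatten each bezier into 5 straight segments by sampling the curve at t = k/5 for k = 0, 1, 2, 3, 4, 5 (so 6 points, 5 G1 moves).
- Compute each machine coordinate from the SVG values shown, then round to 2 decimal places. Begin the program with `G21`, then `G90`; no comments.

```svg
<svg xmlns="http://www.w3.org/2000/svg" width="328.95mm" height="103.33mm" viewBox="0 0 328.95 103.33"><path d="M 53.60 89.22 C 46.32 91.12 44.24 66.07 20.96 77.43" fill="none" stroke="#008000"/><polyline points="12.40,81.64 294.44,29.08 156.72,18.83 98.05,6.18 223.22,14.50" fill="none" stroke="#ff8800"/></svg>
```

1 u = 1 mm; y_m = 103.33 − y.

[1] `<path>` cubic bezier, #008000→cut S862 F932: (53.60,14.11) → (49.64,15.70) → (45.67,20.71) → (40.41,26.11) → (32.60,28.85) → (20.96,25.90)

[2] `<polyline>` open polyline, #ff8800→engrave S260 F2754: (12.40,21.69) → (294.44,74.25) → (156.72,84.50) → (98.05,97.15) → (223.22,88.83)

G21
G90
G0 X53.60 Y14.11
M3 S862
G1 X49.64 Y15.70 F932
G1 X45.67 Y20.71 F932
G1 X40.41 Y26.11 F932
G1 X32.60 Y28.85 F932
G1 X20.96 Y25.90 F932
M5
G0 X12.40 Y21.69
M3 S260
G1 X294.44 Y74.25 F2754
G1 X156.72 Y84.50 F2754
G1 X98.05 Y97.15 F2754
G1 X223.22 Y88.83 F2754
M5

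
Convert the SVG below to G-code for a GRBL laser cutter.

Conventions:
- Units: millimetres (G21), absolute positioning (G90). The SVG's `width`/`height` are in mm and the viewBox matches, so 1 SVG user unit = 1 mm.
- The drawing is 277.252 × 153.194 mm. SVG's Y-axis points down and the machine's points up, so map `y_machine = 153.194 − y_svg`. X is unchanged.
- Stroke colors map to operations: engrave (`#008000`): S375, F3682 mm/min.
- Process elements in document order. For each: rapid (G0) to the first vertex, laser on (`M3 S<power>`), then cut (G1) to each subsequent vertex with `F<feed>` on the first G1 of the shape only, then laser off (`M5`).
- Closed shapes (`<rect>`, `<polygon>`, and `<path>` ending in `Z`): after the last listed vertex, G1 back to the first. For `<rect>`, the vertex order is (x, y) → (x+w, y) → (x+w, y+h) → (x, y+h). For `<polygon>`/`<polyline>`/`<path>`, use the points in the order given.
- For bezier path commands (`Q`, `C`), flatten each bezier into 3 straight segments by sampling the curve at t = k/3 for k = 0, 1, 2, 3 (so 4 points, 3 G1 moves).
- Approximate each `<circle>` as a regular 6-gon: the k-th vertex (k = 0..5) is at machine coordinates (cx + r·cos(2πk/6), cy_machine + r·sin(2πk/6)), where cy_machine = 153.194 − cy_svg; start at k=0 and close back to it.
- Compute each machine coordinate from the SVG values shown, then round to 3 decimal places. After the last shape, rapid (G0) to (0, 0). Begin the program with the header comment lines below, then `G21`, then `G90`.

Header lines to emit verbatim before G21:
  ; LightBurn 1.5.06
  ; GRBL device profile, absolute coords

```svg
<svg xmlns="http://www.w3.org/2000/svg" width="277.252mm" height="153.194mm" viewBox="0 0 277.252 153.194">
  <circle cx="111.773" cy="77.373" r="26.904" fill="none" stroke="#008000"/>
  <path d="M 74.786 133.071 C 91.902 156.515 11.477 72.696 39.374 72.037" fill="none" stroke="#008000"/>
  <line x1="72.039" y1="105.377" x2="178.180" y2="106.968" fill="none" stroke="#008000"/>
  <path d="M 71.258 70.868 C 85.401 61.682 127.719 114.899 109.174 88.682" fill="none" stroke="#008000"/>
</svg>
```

viewBox `0 0 277.252 153.194` with mm width/height → 1 unit = 1 mm. Flip: y_m = 153.194 − y_svg.

**Shape 1** — `<circle>` circle, stroke `#008000` → engrave (S375, F3682). Machine vertices: (138.677,75.821) → (125.225,99.121) → (98.321,99.121) → (84.869,75.821) → (98.321,52.521) → (125.225,52.521) → (138.677,75.821). Closed: final G1 returns to the first vertex.

**Shape 2** — `<path>` cubic bezier, stroke `#008000` → engrave (S375, F3682). Control points (SVG): P0=(74.786,133.071), P1=(91.902,156.515), P2=(11.477,72.696), P3=(39.374,72.037); sampled at t=k/3. Machine vertices: (74.786,20.123) → (67.013,25.381) → (39.960,59.831) → (39.374,81.157). Open path.

**Shape 3** — `<line>` line segment, stroke `#008000` → engrave (S375, F3682). Machine vertices: (72.039,47.817) → (178.180,46.226). Open path.

**Shape 4** — `<path>` cubic bezier, stroke `#008000` → engrave (S375, F3682). Control points (SVG): P0=(71.258,70.868), P1=(85.401,61.682), P2=(127.719,114.899), P3=(109.174,88.682); sampled at t=k/3. Machine vertices: (71.258,82.326) → (91.495,75.964) → (110.729,59.520) → (109.174,64.512). Open path.

; LightBurn 1.5.06
; GRBL device profile, absolute coords
G21
G90
G0 X138.677 Y75.821
M3 S375
G1 X125.225 Y99.121 F3682
G1 X98.321 Y99.121
G1 X84.869 Y75.821
G1 X98.321 Y52.521
G1 X125.225 Y52.521
G1 X138.677 Y75.821
M5
G0 X74.786 Y20.123
M3 S375
G1 X67.013 Y25.381 F3682
G1 X39.960 Y59.831
G1 X39.374 Y81.157
M5
G0 X72.039 Y47.817
M3 S375
G1 X178.180 Y46.226 F3682
M5
G0 X71.258 Y82.326
M3 S375
G1 X91.495 Y75.964 F3682
G1 X110.729 Y59.520
G1 X109.174 Y64.512
M5
G0 X0.000 Y0.000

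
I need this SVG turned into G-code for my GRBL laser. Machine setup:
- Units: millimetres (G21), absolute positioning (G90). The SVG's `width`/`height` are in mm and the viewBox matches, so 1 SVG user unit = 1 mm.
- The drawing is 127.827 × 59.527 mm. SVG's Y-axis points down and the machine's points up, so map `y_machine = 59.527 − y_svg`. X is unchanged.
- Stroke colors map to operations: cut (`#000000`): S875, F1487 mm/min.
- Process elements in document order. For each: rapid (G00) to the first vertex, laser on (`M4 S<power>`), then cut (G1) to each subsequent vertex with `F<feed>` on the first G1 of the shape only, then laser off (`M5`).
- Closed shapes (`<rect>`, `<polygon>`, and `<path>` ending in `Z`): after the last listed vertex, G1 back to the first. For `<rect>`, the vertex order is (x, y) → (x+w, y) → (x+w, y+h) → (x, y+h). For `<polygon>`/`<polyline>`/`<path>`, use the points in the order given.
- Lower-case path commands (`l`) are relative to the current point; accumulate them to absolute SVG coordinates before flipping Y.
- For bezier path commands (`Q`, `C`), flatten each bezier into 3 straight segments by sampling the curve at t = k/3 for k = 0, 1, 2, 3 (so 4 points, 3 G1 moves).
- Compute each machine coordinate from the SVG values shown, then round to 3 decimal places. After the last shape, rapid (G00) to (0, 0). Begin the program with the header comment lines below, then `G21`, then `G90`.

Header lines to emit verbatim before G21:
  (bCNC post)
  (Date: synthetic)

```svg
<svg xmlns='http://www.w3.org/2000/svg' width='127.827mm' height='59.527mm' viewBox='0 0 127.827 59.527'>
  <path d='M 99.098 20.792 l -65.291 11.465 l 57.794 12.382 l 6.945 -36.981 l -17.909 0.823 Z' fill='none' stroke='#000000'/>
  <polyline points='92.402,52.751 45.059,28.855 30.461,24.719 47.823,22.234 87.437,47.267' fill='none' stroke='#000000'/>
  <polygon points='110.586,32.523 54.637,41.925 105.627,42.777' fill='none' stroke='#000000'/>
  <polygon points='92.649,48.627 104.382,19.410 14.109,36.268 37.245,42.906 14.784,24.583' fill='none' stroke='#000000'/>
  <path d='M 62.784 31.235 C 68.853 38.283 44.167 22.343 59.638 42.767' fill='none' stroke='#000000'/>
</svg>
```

(bCNC post)
(Date: synthetic)
G21
G90
G00 X99.098 Y38.735
M4 S875
G1 X33.807 Y27.270 F1487
G1 X91.601 Y14.888
G1 X98.546 Y51.869
G1 X80.637 Y51.046
G1 X99.098 Y38.735
M5
G00 X92.402 Y6.776
M4 S875
G1 X45.059 Y30.672 F1487
G1 X30.461 Y34.808
G1 X47.823 Y37.293
G1 X87.437 Y12.260
M5
G00 X110.586 Y27.004
M4 S875
G1 X54.637 Y17.602 F1487
G1 X105.627 Y16.750
G1 X110.586 Y27.004
M5
G00 X92.649 Y10.900
M4 S875
G1 X104.382 Y40.117 F1487
G1 X14.109 Y23.259
G1 X37.245 Y16.621
G1 X14.784 Y34.944
G1 X92.649 Y10.900
M5
G00 X62.784 Y28.292
M4 S875
G1 X61.228 Y26.708 F1487
G1 X54.926 Y27.261
G1 X59.638 Y16.760
M5
G00 X0.000 Y0.000

viewBox `0 0 127.827 59.527` with mm width/height → 1 unit = 1 mm. Flip: y_m = 59.527 − y_svg.

**Shape 1** — `<path>` closed polygon, stroke `#000000` → cut (S875, F1487). Machine vertices: (99.098,38.735) → (33.807,27.270) → (91.601,14.888) → (98.546,51.869) → (80.637,51.046) → (99.098,38.735). Closed: final G1 returns to the first vertex.

**Shape 2** — `<polyline>` open polyline, stroke `#000000` → cut (S875, F1487). Machine vertices: (92.402,6.776) → (45.059,30.672) → (30.461,34.808) → (47.823,37.293) → (87.437,12.260). Open path.

**Shape 3** — `<polygon>` closed polygon, stroke `#000000` → cut (S875, F1487). Machine vertices: (110.586,27.004) → (54.637,17.602) → (105.627,16.750) → (110.586,27.004). Closed: final G1 returns to the first vertex.

**Shape 4** — `<polygon>` closed polygon, stroke `#000000` → cut (S875, F1487). Machine vertices: (92.649,10.900) → (104.382,40.117) → (14.109,23.259) → (37.245,16.621) → (14.784,34.944) → (92.649,10.900). Closed: final G1 returns to the first vertex.

**Shape 5** — `<path>` cubic bezier, stroke `#000000` → cut (S875, F1487). Control points (SVG): P0=(62.784,31.235), P1=(68.853,38.283), P2=(44.167,22.343), P3=(59.638,42.767); sampled at t=k/3. Machine vertices: (62.784,28.292) → (61.228,26.708) → (54.926,27.261) → (59.638,16.760). Open path.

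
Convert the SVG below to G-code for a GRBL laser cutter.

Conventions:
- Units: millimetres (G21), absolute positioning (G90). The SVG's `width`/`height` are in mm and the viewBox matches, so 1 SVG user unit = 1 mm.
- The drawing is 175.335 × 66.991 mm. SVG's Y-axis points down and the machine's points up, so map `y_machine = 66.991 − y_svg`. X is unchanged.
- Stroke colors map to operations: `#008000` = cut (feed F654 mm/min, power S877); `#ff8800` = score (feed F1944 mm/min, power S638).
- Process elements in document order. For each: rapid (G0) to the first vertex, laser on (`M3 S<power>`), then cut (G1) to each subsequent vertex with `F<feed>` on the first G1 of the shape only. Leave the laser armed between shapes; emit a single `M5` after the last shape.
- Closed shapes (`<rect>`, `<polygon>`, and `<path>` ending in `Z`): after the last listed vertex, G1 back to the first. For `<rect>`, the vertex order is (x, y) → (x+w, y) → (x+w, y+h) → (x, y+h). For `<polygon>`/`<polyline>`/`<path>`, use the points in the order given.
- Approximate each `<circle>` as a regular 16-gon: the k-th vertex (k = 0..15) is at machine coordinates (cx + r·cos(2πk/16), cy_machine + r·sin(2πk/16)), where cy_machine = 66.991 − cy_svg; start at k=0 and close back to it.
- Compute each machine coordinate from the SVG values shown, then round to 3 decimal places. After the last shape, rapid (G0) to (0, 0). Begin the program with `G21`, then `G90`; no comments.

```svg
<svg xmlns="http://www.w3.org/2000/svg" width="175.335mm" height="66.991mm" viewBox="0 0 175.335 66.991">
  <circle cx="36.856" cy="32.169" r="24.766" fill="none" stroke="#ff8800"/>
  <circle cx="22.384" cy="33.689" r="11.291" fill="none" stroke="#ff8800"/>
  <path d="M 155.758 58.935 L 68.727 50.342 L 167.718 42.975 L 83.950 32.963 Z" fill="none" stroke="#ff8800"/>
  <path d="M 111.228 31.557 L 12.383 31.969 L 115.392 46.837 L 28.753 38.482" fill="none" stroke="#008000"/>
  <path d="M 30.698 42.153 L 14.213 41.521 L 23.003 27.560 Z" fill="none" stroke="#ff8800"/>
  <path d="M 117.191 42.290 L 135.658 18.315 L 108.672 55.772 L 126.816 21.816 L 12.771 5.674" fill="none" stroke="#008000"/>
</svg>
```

G21
G90
G0 X61.622 Y34.822
M3 S638
G1 X59.737 Y44.300 F1944
G1 X54.368 Y52.334
G1 X46.334 Y57.703
G1 X36.856 Y59.588
G1 X27.378 Y57.703
G1 X19.344 Y52.334
G1 X13.975 Y44.300
G1 X12.090 Y34.822
G1 X13.975 Y25.344
G1 X19.344 Y17.310
G1 X27.378 Y11.941
G1 X36.856 Y10.056
G1 X46.334 Y11.941
G1 X54.368 Y17.310
G1 X59.737 Y25.344
G1 X61.622 Y34.822
G0 X33.675 Y33.302
M3 S638
G1 X32.816 Y37.623 F1944
G1 X30.368 Y41.286
G1 X26.705 Y43.734
G1 X22.384 Y44.593
G1 X18.063 Y43.734
G1 X14.400 Y41.286
G1 X11.952 Y37.623
G1 X11.093 Y33.302
G1 X11.952 Y28.981
G1 X14.400 Y25.318
G1 X18.063 Y22.870
G1 X22.384 Y22.011
G1 X26.705 Y22.870
G1 X30.368 Y25.318
G1 X32.816 Y28.981
G1 X33.675 Y33.302
G0 X155.758 Y8.056
M3 S638
G1 X68.727 Y16.649 F1944
G1 X167.718 Y24.016
G1 X83.950 Y34.028
G1 X155.758 Y8.056
G0 X111.228 Y35.434
M3 S877
G1 X12.383 Y35.022 F654
G1 X115.392 Y20.154
G1 X28.753 Y28.509
G0 X30.698 Y24.838
M3 S638
G1 X14.213 Y25.470 F1944
G1 X23.003 Y39.431
G1 X30.698 Y24.838
G0 X117.191 Y24.701
M3 S877
G1 X135.658 Y48.676 F654
G1 X108.672 Y11.219
G1 X126.816 Y45.175
G1 X12.771 Y61.317
M5
G0 X0.000 Y0.000

Since the viewBox matches the mm dimensions, user units are millimetres directly. The only transform is the Y-flip y_m = 66.991 − y_svg.

Shape 1 is a circle drawn with `<circle>`. Its stroke #ff8800 means score at S638, F1944. After flipping Y the toolpath is (61.622,34.822) → (59.737,44.300) → (54.368,52.334) → (46.334,57.703) → (36.856,59.588) → (27.378,57.703) → (19.344,52.334) → (13.975,44.300) → (12.090,34.822) → (13.975,25.344) → (19.344,17.310) → (27.378,11.941) → (36.856,10.056) → (46.334,11.941) → (54.368,17.310) → (59.737,25.344) → (61.622,34.822), returning to the start.

Shape 2 is a circle drawn with `<circle>`. Its stroke #ff8800 means score at S638, F1944. After flipping Y the toolpath is (33.675,33.302) → (32.816,37.623) → (30.368,41.286) → (26.705,43.734) → (22.384,44.593) → (18.063,43.734) → (14.400,41.286) → (11.952,37.623) → (11.093,33.302) → (11.952,28.981) → (14.400,25.318) → (18.063,22.870) → (22.384,22.011) → (26.705,22.870) → (30.368,25.318) → (32.816,28.981) → (33.675,33.302), returning to the start.

Shape 3 is a closed polygon drawn with `<path>`. Its stroke #ff8800 means score at S638, F1944. After flipping Y the toolpath is (155.758,8.056) → (68.727,16.649) → (167.718,24.016) → (83.950,34.028) → (155.758,8.056), returning to the start.

Shape 4 is a open polyline drawn with `<path>`. Its stroke #008000 means cut at S877, F654. After flipping Y the toolpath is (111.228,35.434) → (12.383,35.022) → (115.392,20.154) → (28.753,28.509).

Shape 5 is a regular polygon drawn with `<path>`. Its stroke #ff8800 means score at S638, F1944. After flipping Y the toolpath is (30.698,24.838) → (14.213,25.470) → (23.003,39.431) → (30.698,24.838), returning to the start.

Shape 6 is a open polyline drawn with `<path>`. Its stroke #008000 means cut at S877, F654. After flipping Y the toolpath is (117.191,24.701) → (135.658,48.676) → (108.672,11.219) → (126.816,45.175) → (12.771,61.317).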